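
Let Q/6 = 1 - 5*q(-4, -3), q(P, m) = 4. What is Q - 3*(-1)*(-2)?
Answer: -120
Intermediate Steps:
Q = -114 (Q = 6*(1 - 5*4) = 6*(1 - 20) = 6*(-19) = -114)
Q - 3*(-1)*(-2) = -114 - 3*(-1)*(-2) = -114 + 3*(-2) = -114 - 6 = -120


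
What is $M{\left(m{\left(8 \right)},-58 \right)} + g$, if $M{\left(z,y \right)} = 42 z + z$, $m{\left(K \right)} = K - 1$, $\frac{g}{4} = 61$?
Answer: $545$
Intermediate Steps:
$g = 244$ ($g = 4 \cdot 61 = 244$)
$m{\left(K \right)} = -1 + K$
$M{\left(z,y \right)} = 43 z$
$M{\left(m{\left(8 \right)},-58 \right)} + g = 43 \left(-1 + 8\right) + 244 = 43 \cdot 7 + 244 = 301 + 244 = 545$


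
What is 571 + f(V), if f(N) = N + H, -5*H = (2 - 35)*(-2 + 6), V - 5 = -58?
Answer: 2722/5 ≈ 544.40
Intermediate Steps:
V = -53 (V = 5 - 58 = -53)
H = 132/5 (H = -(2 - 35)*(-2 + 6)/5 = -(-33)*4/5 = -⅕*(-132) = 132/5 ≈ 26.400)
f(N) = 132/5 + N (f(N) = N + 132/5 = 132/5 + N)
571 + f(V) = 571 + (132/5 - 53) = 571 - 133/5 = 2722/5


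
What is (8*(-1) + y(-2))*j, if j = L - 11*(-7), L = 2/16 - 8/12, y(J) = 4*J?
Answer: -3670/3 ≈ -1223.3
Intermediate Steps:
L = -13/24 (L = 2*(1/16) - 8*1/12 = ⅛ - ⅔ = -13/24 ≈ -0.54167)
j = 1835/24 (j = -13/24 - 11*(-7) = -13/24 + 77 = 1835/24 ≈ 76.458)
(8*(-1) + y(-2))*j = (8*(-1) + 4*(-2))*(1835/24) = (-8 - 8)*(1835/24) = -16*1835/24 = -3670/3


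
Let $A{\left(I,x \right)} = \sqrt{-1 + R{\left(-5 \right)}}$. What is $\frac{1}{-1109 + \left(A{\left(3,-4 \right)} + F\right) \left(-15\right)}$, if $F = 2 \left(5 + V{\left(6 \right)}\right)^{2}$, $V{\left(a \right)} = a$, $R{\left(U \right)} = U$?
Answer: $\frac{i}{- 4739 i + 15 \sqrt{6}} \approx -0.000211 + 1.6359 \cdot 10^{-6} i$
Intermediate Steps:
$F = 242$ ($F = 2 \left(5 + 6\right)^{2} = 2 \cdot 11^{2} = 2 \cdot 121 = 242$)
$A{\left(I,x \right)} = i \sqrt{6}$ ($A{\left(I,x \right)} = \sqrt{-1 - 5} = \sqrt{-6} = i \sqrt{6}$)
$\frac{1}{-1109 + \left(A{\left(3,-4 \right)} + F\right) \left(-15\right)} = \frac{1}{-1109 + \left(i \sqrt{6} + 242\right) \left(-15\right)} = \frac{1}{-1109 + \left(242 + i \sqrt{6}\right) \left(-15\right)} = \frac{1}{-1109 - \left(3630 + 15 i \sqrt{6}\right)} = \frac{1}{-4739 - 15 i \sqrt{6}}$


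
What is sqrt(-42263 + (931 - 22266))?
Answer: I*sqrt(63598) ≈ 252.19*I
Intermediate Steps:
sqrt(-42263 + (931 - 22266)) = sqrt(-42263 - 21335) = sqrt(-63598) = I*sqrt(63598)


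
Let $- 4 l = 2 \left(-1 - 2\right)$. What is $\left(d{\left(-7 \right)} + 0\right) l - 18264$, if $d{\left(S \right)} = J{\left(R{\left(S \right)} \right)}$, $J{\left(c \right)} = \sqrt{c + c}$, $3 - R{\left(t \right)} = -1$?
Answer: $-18264 + 3 \sqrt{2} \approx -18260.0$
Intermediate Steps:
$l = \frac{3}{2}$ ($l = - \frac{2 \left(-1 - 2\right)}{4} = - \frac{2 \left(-3\right)}{4} = \left(- \frac{1}{4}\right) \left(-6\right) = \frac{3}{2} \approx 1.5$)
$R{\left(t \right)} = 4$ ($R{\left(t \right)} = 3 - -1 = 3 + 1 = 4$)
$J{\left(c \right)} = \sqrt{2} \sqrt{c}$ ($J{\left(c \right)} = \sqrt{2 c} = \sqrt{2} \sqrt{c}$)
$d{\left(S \right)} = 2 \sqrt{2}$ ($d{\left(S \right)} = \sqrt{2} \sqrt{4} = \sqrt{2} \cdot 2 = 2 \sqrt{2}$)
$\left(d{\left(-7 \right)} + 0\right) l - 18264 = \left(2 \sqrt{2} + 0\right) \frac{3}{2} - 18264 = 2 \sqrt{2} \cdot \frac{3}{2} - 18264 = 3 \sqrt{2} - 18264 = -18264 + 3 \sqrt{2}$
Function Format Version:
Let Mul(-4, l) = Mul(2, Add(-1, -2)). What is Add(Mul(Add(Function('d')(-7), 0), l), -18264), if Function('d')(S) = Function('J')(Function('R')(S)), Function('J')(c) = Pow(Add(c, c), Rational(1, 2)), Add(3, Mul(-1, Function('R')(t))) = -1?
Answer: Add(-18264, Mul(3, Pow(2, Rational(1, 2)))) ≈ -18260.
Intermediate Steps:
l = Rational(3, 2) (l = Mul(Rational(-1, 4), Mul(2, Add(-1, -2))) = Mul(Rational(-1, 4), Mul(2, -3)) = Mul(Rational(-1, 4), -6) = Rational(3, 2) ≈ 1.5000)
Function('R')(t) = 4 (Function('R')(t) = Add(3, Mul(-1, -1)) = Add(3, 1) = 4)
Function('J')(c) = Mul(Pow(2, Rational(1, 2)), Pow(c, Rational(1, 2))) (Function('J')(c) = Pow(Mul(2, c), Rational(1, 2)) = Mul(Pow(2, Rational(1, 2)), Pow(c, Rational(1, 2))))
Function('d')(S) = Mul(2, Pow(2, Rational(1, 2))) (Function('d')(S) = Mul(Pow(2, Rational(1, 2)), Pow(4, Rational(1, 2))) = Mul(Pow(2, Rational(1, 2)), 2) = Mul(2, Pow(2, Rational(1, 2))))
Add(Mul(Add(Function('d')(-7), 0), l), -18264) = Add(Mul(Add(Mul(2, Pow(2, Rational(1, 2))), 0), Rational(3, 2)), -18264) = Add(Mul(Mul(2, Pow(2, Rational(1, 2))), Rational(3, 2)), -18264) = Add(Mul(3, Pow(2, Rational(1, 2))), -18264) = Add(-18264, Mul(3, Pow(2, Rational(1, 2))))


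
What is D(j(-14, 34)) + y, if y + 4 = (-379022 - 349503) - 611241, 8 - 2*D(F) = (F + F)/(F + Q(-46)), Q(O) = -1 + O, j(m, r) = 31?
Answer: -21436225/16 ≈ -1.3398e+6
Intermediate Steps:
D(F) = 4 - F/(-47 + F) (D(F) = 4 - (F + F)/(2*(F + (-1 - 46))) = 4 - 2*F/(2*(F - 47)) = 4 - 2*F/(2*(-47 + F)) = 4 - F/(-47 + F))
y = -1339770 (y = -4 + ((-379022 - 349503) - 611241) = -4 + (-728525 - 611241) = -4 - 1339766 = -1339770)
D(j(-14, 34)) + y = (-188 + 3*31)/(-47 + 31) - 1339770 = (-188 + 93)/(-16) - 1339770 = -1/16*(-95) - 1339770 = 95/16 - 1339770 = -21436225/16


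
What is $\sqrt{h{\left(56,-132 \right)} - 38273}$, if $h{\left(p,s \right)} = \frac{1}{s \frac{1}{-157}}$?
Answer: $\frac{i \sqrt{166712007}}{66} \approx 195.63 i$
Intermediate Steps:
$h{\left(p,s \right)} = - \frac{157}{s}$ ($h{\left(p,s \right)} = \frac{1}{s \left(- \frac{1}{157}\right)} = \frac{1}{\left(- \frac{1}{157}\right) s} = - \frac{157}{s}$)
$\sqrt{h{\left(56,-132 \right)} - 38273} = \sqrt{- \frac{157}{-132} - 38273} = \sqrt{\left(-157\right) \left(- \frac{1}{132}\right) - 38273} = \sqrt{\frac{157}{132} - 38273} = \sqrt{- \frac{5051879}{132}} = \frac{i \sqrt{166712007}}{66}$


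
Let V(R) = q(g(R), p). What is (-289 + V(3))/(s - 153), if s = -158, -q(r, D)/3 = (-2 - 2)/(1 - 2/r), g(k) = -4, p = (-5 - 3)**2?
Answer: 281/311 ≈ 0.90354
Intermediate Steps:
p = 64 (p = (-8)**2 = 64)
q(r, D) = 12/(1 - 2/r) (q(r, D) = -3*(-2 - 2)/(1 - 2/r) = -(-12)/(1 - 2/r) = 12/(1 - 2/r))
V(R) = 8 (V(R) = 12*(-4)/(-2 - 4) = 12*(-4)/(-6) = 12*(-4)*(-1/6) = 8)
(-289 + V(3))/(s - 153) = (-289 + 8)/(-158 - 153) = -281/(-311) = -281*(-1/311) = 281/311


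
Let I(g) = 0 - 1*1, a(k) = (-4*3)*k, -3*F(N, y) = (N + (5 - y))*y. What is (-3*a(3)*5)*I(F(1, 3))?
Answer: -540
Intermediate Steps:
F(N, y) = -y*(5 + N - y)/3 (F(N, y) = -(N + (5 - y))*y/3 = -(5 + N - y)*y/3 = -y*(5 + N - y)/3)
a(k) = -12*k
I(g) = -1 (I(g) = 0 - 1 = -1)
(-3*a(3)*5)*I(F(1, 3)) = (-(-36)*3*5)*(-1) = (-3*(-36)*5)*(-1) = (108*5)*(-1) = 540*(-1) = -540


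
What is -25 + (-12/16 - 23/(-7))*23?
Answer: 933/28 ≈ 33.321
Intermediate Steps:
-25 + (-12/16 - 23/(-7))*23 = -25 + (-12*1/16 - 23*(-⅐))*23 = -25 + (-¾ + 23/7)*23 = -25 + (71/28)*23 = -25 + 1633/28 = 933/28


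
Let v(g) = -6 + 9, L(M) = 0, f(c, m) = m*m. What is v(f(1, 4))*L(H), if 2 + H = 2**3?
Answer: 0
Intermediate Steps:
f(c, m) = m**2
H = 6 (H = -2 + 2**3 = -2 + 8 = 6)
v(g) = 3
v(f(1, 4))*L(H) = 3*0 = 0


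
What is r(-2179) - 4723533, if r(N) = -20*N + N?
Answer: -4682132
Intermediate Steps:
r(N) = -19*N
r(-2179) - 4723533 = -19*(-2179) - 4723533 = 41401 - 4723533 = -4682132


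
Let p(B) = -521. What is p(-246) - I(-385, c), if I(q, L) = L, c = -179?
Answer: -342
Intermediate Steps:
p(-246) - I(-385, c) = -521 - 1*(-179) = -521 + 179 = -342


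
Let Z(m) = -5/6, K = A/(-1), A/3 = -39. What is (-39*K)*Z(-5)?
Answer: 7605/2 ≈ 3802.5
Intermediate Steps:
A = -117 (A = 3*(-39) = -117)
K = 117 (K = -117/(-1) = -117*(-1) = 117)
Z(m) = -5/6 (Z(m) = -5*1/6 = -5/6)
(-39*K)*Z(-5) = -39*117*(-5/6) = -4563*(-5/6) = 7605/2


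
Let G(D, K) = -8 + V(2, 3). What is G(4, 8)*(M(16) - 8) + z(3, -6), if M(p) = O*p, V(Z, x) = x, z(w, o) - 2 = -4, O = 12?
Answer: -922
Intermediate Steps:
z(w, o) = -2 (z(w, o) = 2 - 4 = -2)
G(D, K) = -5 (G(D, K) = -8 + 3 = -5)
M(p) = 12*p
G(4, 8)*(M(16) - 8) + z(3, -6) = -5*(12*16 - 8) - 2 = -5*(192 - 8) - 2 = -5*184 - 2 = -920 - 2 = -922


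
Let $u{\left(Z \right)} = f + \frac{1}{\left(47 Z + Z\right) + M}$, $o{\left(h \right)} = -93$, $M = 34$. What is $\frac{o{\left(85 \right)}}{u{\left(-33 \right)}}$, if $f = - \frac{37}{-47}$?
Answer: $- \frac{2258350}{19101} \approx -118.23$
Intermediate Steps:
$f = \frac{37}{47}$ ($f = \left(-37\right) \left(- \frac{1}{47}\right) = \frac{37}{47} \approx 0.78723$)
$u{\left(Z \right)} = \frac{37}{47} + \frac{1}{34 + 48 Z}$ ($u{\left(Z \right)} = \frac{37}{47} + \frac{1}{\left(47 Z + Z\right) + 34} = \frac{37}{47} + \frac{1}{48 Z + 34} = \frac{37}{47} + \frac{1}{34 + 48 Z}$)
$\frac{o{\left(85 \right)}}{u{\left(-33 \right)}} = - \frac{93}{\frac{3}{94} \frac{1}{17 + 24 \left(-33\right)} \left(435 + 592 \left(-33\right)\right)} = - \frac{93}{\frac{3}{94} \frac{1}{17 - 792} \left(435 - 19536\right)} = - \frac{93}{\frac{3}{94} \frac{1}{-775} \left(-19101\right)} = - \frac{93}{\frac{3}{94} \left(- \frac{1}{775}\right) \left(-19101\right)} = - \frac{93}{\frac{57303}{72850}} = \left(-93\right) \frac{72850}{57303} = - \frac{2258350}{19101}$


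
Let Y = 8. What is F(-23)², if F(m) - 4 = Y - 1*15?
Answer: 9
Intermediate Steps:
F(m) = -3 (F(m) = 4 + (8 - 1*15) = 4 + (8 - 15) = 4 - 7 = -3)
F(-23)² = (-3)² = 9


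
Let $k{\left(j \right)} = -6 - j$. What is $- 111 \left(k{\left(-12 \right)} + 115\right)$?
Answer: $-13431$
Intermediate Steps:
$- 111 \left(k{\left(-12 \right)} + 115\right) = - 111 \left(\left(-6 - -12\right) + 115\right) = - 111 \left(\left(-6 + 12\right) + 115\right) = - 111 \left(6 + 115\right) = \left(-111\right) 121 = -13431$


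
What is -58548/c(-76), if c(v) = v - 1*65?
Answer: 19516/47 ≈ 415.23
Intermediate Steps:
c(v) = -65 + v (c(v) = v - 65 = -65 + v)
-58548/c(-76) = -58548/(-65 - 76) = -58548/(-141) = -58548*(-1/141) = 19516/47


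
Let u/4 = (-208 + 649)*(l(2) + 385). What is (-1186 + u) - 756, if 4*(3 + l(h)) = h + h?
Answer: 673670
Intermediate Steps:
l(h) = -3 + h/2 (l(h) = -3 + (h + h)/4 = -3 + (2*h)/4 = -3 + h/2)
u = 675612 (u = 4*((-208 + 649)*((-3 + (½)*2) + 385)) = 4*(441*((-3 + 1) + 385)) = 4*(441*(-2 + 385)) = 4*(441*383) = 4*168903 = 675612)
(-1186 + u) - 756 = (-1186 + 675612) - 756 = 674426 - 756 = 673670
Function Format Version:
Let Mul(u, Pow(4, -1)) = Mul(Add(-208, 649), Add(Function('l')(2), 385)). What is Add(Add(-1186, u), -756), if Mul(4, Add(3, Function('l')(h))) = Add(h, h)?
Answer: 673670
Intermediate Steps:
Function('l')(h) = Add(-3, Mul(Rational(1, 2), h)) (Function('l')(h) = Add(-3, Mul(Rational(1, 4), Add(h, h))) = Add(-3, Mul(Rational(1, 4), Mul(2, h))) = Add(-3, Mul(Rational(1, 2), h)))
u = 675612 (u = Mul(4, Mul(Add(-208, 649), Add(Add(-3, Mul(Rational(1, 2), 2)), 385))) = Mul(4, Mul(441, Add(Add(-3, 1), 385))) = Mul(4, Mul(441, Add(-2, 385))) = Mul(4, Mul(441, 383)) = Mul(4, 168903) = 675612)
Add(Add(-1186, u), -756) = Add(Add(-1186, 675612), -756) = Add(674426, -756) = 673670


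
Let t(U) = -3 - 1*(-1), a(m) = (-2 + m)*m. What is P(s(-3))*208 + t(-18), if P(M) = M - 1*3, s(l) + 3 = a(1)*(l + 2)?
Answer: -1042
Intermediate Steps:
a(m) = m*(-2 + m)
t(U) = -2 (t(U) = -3 + 1 = -2)
s(l) = -5 - l (s(l) = -3 + (1*(-2 + 1))*(l + 2) = -3 + (1*(-1))*(2 + l) = -3 - (2 + l) = -3 + (-2 - l) = -5 - l)
P(M) = -3 + M (P(M) = M - 3 = -3 + M)
P(s(-3))*208 + t(-18) = (-3 + (-5 - 1*(-3)))*208 - 2 = (-3 + (-5 + 3))*208 - 2 = (-3 - 2)*208 - 2 = -5*208 - 2 = -1040 - 2 = -1042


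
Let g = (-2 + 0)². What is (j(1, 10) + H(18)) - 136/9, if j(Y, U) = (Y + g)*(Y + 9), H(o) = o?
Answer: 476/9 ≈ 52.889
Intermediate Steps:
g = 4 (g = (-2)² = 4)
j(Y, U) = (4 + Y)*(9 + Y) (j(Y, U) = (Y + 4)*(Y + 9) = (4 + Y)*(9 + Y))
(j(1, 10) + H(18)) - 136/9 = ((36 + 1² + 13*1) + 18) - 136/9 = ((36 + 1 + 13) + 18) - 136*⅑ = (50 + 18) - 136/9 = 68 - 136/9 = 476/9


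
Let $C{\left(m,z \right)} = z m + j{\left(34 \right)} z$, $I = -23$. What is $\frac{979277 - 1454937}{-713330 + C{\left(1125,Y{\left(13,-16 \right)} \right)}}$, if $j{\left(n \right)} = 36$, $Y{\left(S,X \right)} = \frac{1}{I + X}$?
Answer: $\frac{6183580}{9273677} \approx 0.66679$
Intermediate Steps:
$Y{\left(S,X \right)} = \frac{1}{-23 + X}$
$C{\left(m,z \right)} = 36 z + m z$ ($C{\left(m,z \right)} = z m + 36 z = m z + 36 z = 36 z + m z$)
$\frac{979277 - 1454937}{-713330 + C{\left(1125,Y{\left(13,-16 \right)} \right)}} = \frac{979277 - 1454937}{-713330 + \frac{36 + 1125}{-23 - 16}} = - \frac{475660}{-713330 + \frac{1}{-39} \cdot 1161} = - \frac{475660}{-713330 - \frac{387}{13}} = - \frac{475660}{- \frac{9273677}{13}} = \left(-475660\right) \left(- \frac{13}{9273677}\right) = \frac{6183580}{9273677}$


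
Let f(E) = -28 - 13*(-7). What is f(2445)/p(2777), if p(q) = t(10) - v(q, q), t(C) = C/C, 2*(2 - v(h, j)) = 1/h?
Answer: -38878/617 ≈ -63.011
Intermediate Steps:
v(h, j) = 2 - 1/(2*h)
t(C) = 1
f(E) = 63 (f(E) = -28 + 91 = 63)
p(q) = -1 + 1/(2*q) (p(q) = 1 - (2 - 1/(2*q)) = 1 + (-2 + 1/(2*q)) = -1 + 1/(2*q))
f(2445)/p(2777) = 63/(((½ - 1*2777)/2777)) = 63/(((½ - 2777)/2777)) = 63/(((1/2777)*(-5553/2))) = 63/(-5553/5554) = 63*(-5554/5553) = -38878/617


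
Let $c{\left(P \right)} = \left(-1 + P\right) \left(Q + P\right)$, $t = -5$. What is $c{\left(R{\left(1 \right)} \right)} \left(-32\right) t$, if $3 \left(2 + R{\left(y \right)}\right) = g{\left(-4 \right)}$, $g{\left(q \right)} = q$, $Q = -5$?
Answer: $\frac{52000}{9} \approx 5777.8$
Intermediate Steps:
$R{\left(y \right)} = - \frac{10}{3}$ ($R{\left(y \right)} = -2 + \frac{1}{3} \left(-4\right) = -2 - \frac{4}{3} = - \frac{10}{3}$)
$c{\left(P \right)} = \left(-1 + P\right) \left(-5 + P\right)$
$c{\left(R{\left(1 \right)} \right)} \left(-32\right) t = \left(5 + \left(- \frac{10}{3}\right)^{2} - -20\right) \left(-32\right) \left(-5\right) = \left(5 + \frac{100}{9} + 20\right) \left(-32\right) \left(-5\right) = \frac{325}{9} \left(-32\right) \left(-5\right) = \left(- \frac{10400}{9}\right) \left(-5\right) = \frac{52000}{9}$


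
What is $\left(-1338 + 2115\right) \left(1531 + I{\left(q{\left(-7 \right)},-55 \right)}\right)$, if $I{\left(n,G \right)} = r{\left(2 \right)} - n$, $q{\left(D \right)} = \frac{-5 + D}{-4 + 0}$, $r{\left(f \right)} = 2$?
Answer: $1188810$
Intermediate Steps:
$q{\left(D \right)} = \frac{5}{4} - \frac{D}{4}$ ($q{\left(D \right)} = \frac{-5 + D}{-4} = \left(-5 + D\right) \left(- \frac{1}{4}\right) = \frac{5}{4} - \frac{D}{4}$)
$I{\left(n,G \right)} = 2 - n$
$\left(-1338 + 2115\right) \left(1531 + I{\left(q{\left(-7 \right)},-55 \right)}\right) = \left(-1338 + 2115\right) \left(1531 + \left(2 - \left(\frac{5}{4} - - \frac{7}{4}\right)\right)\right) = 777 \left(1531 + \left(2 - \left(\frac{5}{4} + \frac{7}{4}\right)\right)\right) = 777 \left(1531 + \left(2 - 3\right)\right) = 777 \left(1531 - 1\right) = 777 \cdot 1530 = 1188810$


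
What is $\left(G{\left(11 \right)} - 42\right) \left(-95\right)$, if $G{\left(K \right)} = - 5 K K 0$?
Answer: $3990$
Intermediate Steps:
$G{\left(K \right)} = 0$ ($G{\left(K \right)} = - 5 K^{2} \cdot 0 = 0$)
$\left(G{\left(11 \right)} - 42\right) \left(-95\right) = \left(0 - 42\right) \left(-95\right) = \left(-42\right) \left(-95\right) = 3990$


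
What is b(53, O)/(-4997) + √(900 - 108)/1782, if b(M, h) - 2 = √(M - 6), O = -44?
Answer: -2/4997 - √47/4997 + √22/297 ≈ 0.014020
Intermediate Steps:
b(M, h) = 2 + √(-6 + M) (b(M, h) = 2 + √(M - 6) = 2 + √(-6 + M))
b(53, O)/(-4997) + √(900 - 108)/1782 = (2 + √(-6 + 53))/(-4997) + √(900 - 108)/1782 = (2 + √47)*(-1/4997) + √792*(1/1782) = (-2/4997 - √47/4997) + (6*√22)*(1/1782) = (-2/4997 - √47/4997) + √22/297 = -2/4997 - √47/4997 + √22/297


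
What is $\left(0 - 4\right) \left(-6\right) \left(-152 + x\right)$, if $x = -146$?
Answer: $-7152$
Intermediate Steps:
$\left(0 - 4\right) \left(-6\right) \left(-152 + x\right) = \left(0 - 4\right) \left(-6\right) \left(-152 - 146\right) = \left(-4\right) \left(-6\right) \left(-298\right) = 24 \left(-298\right) = -7152$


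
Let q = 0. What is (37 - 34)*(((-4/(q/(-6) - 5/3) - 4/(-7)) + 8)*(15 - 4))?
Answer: 12672/35 ≈ 362.06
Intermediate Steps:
(37 - 34)*(((-4/(q/(-6) - 5/3) - 4/(-7)) + 8)*(15 - 4)) = (37 - 34)*(((-4/(0/(-6) - 5/3) - 4/(-7)) + 8)*(15 - 4)) = 3*(((-4/(0*(-1/6) - 5*1/3) - 4*(-1/7)) + 8)*11) = 3*(((-4/(0 - 5/3) + 4/7) + 8)*11) = 3*(((-4/(-5/3) + 4/7) + 8)*11) = 3*(((-4*(-3/5) + 4/7) + 8)*11) = 3*(((12/5 + 4/7) + 8)*11) = 3*((104/35 + 8)*11) = 3*((384/35)*11) = 3*(4224/35) = 12672/35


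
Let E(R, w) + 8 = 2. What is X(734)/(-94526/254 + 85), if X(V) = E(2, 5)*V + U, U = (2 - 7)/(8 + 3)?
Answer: 6153023/401148 ≈ 15.339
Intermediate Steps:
E(R, w) = -6 (E(R, w) = -8 + 2 = -6)
U = -5/11 ≈ -0.45455
X(V) = -5/11 - 6*V (X(V) = -6*V - 5/11 = -5/11 - 6*V)
X(734)/(-94526/254 + 85) = (-5/11 - 6*734)/(-94526/254 + 85) = (-5/11 - 4404)/(-94526/254 + 85) = -48449/(11*(-302*313/254 + 85)) = -48449/(11*(-47263/127 + 85)) = -48449/(11*(-36468/127)) = -48449/11*(-127/36468) = 6153023/401148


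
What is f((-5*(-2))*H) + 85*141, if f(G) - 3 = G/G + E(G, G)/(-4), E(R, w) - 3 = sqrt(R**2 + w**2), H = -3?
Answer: 47953/4 - 15*sqrt(2)/2 ≈ 11978.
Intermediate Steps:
E(R, w) = 3 + sqrt(R**2 + w**2)
f(G) = 13/4 - sqrt(2)*sqrt(G**2)/4 (f(G) = 3 + (G/G + (3 + sqrt(G**2 + G**2))/(-4)) = 3 + (1 + (3 + sqrt(2*G**2))*(-1/4)) = 3 + (1 + (3 + sqrt(2)*sqrt(G**2))*(-1/4)) = 3 + (1 + (-3/4 - sqrt(2)*sqrt(G**2)/4)) = 3 + (1/4 - sqrt(2)*sqrt(G**2)/4) = 13/4 - sqrt(2)*sqrt(G**2)/4)
f((-5*(-2))*H) + 85*141 = (13/4 - sqrt(2)*sqrt((-5*(-2)*(-3))**2)/4) + 85*141 = (13/4 - sqrt(2)*sqrt((10*(-3))**2)/4) + 11985 = (13/4 - sqrt(2)*sqrt((-30)**2)/4) + 11985 = (13/4 - sqrt(2)*sqrt(900)/4) + 11985 = (13/4 - 1/4*sqrt(2)*30) + 11985 = (13/4 - 15*sqrt(2)/2) + 11985 = 47953/4 - 15*sqrt(2)/2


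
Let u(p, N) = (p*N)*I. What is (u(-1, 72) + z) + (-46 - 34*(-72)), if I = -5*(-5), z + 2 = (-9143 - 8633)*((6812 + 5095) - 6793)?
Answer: -90905864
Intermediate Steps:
z = -90906466 (z = -2 + (-9143 - 8633)*((6812 + 5095) - 6793) = -2 - 17776*(11907 - 6793) = -2 - 17776*5114 = -2 - 90906464 = -90906466)
I = 25
u(p, N) = 25*N*p (u(p, N) = (p*N)*25 = (N*p)*25 = 25*N*p)
(u(-1, 72) + z) + (-46 - 34*(-72)) = (25*72*(-1) - 90906466) + (-46 - 34*(-72)) = (-1800 - 90906466) + (-46 + 2448) = -90908266 + 2402 = -90905864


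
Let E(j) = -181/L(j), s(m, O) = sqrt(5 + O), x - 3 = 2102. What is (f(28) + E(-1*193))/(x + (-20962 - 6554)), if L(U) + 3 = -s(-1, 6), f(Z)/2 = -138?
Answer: 1095/50822 - 181*sqrt(11)/50822 ≈ 0.0097338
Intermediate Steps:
x = 2105 (x = 3 + 2102 = 2105)
f(Z) = -276 (f(Z) = 2*(-138) = -276)
L(U) = -3 - sqrt(11) (L(U) = -3 - sqrt(5 + 6) = -3 - sqrt(11))
E(j) = -181/(-3 - sqrt(11))
(f(28) + E(-1*193))/(x + (-20962 - 6554)) = (-276 + (-543/2 + 181*sqrt(11)/2))/(2105 + (-20962 - 6554)) = (-1095/2 + 181*sqrt(11)/2)/(2105 - 27516) = (-1095/2 + 181*sqrt(11)/2)/(-25411) = (-1095/2 + 181*sqrt(11)/2)*(-1/25411) = 1095/50822 - 181*sqrt(11)/50822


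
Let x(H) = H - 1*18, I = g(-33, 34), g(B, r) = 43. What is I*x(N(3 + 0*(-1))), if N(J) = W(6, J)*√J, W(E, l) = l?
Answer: -774 + 129*√3 ≈ -550.57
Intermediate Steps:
N(J) = J^(3/2) (N(J) = J*√J = J^(3/2))
I = 43
x(H) = -18 + H (x(H) = H - 18 = -18 + H)
I*x(N(3 + 0*(-1))) = 43*(-18 + (3 + 0*(-1))^(3/2)) = 43*(-18 + (3 + 0)^(3/2)) = 43*(-18 + 3^(3/2)) = 43*(-18 + 3*√3) = -774 + 129*√3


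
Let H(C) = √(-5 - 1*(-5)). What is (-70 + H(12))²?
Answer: 4900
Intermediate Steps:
H(C) = 0 (H(C) = √(-5 + 5) = √0 = 0)
(-70 + H(12))² = (-70 + 0)² = (-70)² = 4900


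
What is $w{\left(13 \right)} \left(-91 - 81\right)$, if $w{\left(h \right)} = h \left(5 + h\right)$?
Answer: $-40248$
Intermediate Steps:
$w{\left(13 \right)} \left(-91 - 81\right) = 13 \left(5 + 13\right) \left(-91 - 81\right) = 13 \cdot 18 \left(-172\right) = 234 \left(-172\right) = -40248$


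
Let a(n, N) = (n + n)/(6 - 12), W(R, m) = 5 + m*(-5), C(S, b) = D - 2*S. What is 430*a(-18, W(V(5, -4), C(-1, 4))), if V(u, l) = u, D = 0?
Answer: 2580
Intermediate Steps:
C(S, b) = -2*S (C(S, b) = 0 - 2*S = -2*S)
W(R, m) = 5 - 5*m
a(n, N) = -n/3 (a(n, N) = (2*n)/(-6) = (2*n)*(-⅙) = -n/3)
430*a(-18, W(V(5, -4), C(-1, 4))) = 430*(-⅓*(-18)) = 430*6 = 2580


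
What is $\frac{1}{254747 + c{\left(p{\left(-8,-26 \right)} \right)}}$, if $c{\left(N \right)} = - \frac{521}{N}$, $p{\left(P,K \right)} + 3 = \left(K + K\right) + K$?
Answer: $\frac{81}{20635028} \approx 3.9254 \cdot 10^{-6}$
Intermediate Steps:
$p{\left(P,K \right)} = -3 + 3 K$ ($p{\left(P,K \right)} = -3 + \left(\left(K + K\right) + K\right) = -3 + \left(2 K + K\right) = -3 + 3 K$)
$\frac{1}{254747 + c{\left(p{\left(-8,-26 \right)} \right)}} = \frac{1}{254747 - \frac{521}{-3 + 3 \left(-26\right)}} = \frac{1}{254747 - \frac{521}{-3 - 78}} = \frac{1}{254747 - \frac{521}{-81}} = \frac{1}{254747 - - \frac{521}{81}} = \frac{1}{254747 + \frac{521}{81}} = \frac{1}{\frac{20635028}{81}} = \frac{81}{20635028}$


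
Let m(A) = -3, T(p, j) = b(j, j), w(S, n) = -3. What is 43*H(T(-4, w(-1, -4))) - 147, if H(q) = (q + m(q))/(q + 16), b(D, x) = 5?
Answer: -3001/21 ≈ -142.90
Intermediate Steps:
T(p, j) = 5
H(q) = (-3 + q)/(16 + q) (H(q) = (q - 3)/(q + 16) = (-3 + q)/(16 + q))
43*H(T(-4, w(-1, -4))) - 147 = 43*((-3 + 5)/(16 + 5)) - 147 = 43*(2/21) - 147 = 86/21 - 147 = -3001/21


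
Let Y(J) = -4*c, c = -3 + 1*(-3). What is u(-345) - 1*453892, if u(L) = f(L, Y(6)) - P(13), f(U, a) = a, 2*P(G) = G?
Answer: -907749/2 ≈ -4.5387e+5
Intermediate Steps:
c = -6 (c = -3 - 3 = -6)
P(G) = G/2
Y(J) = 24 (Y(J) = -4*(-6) = 24)
u(L) = 35/2 (u(L) = 24 - 13/2 = 35/2)
u(-345) - 1*453892 = 35/2 - 1*453892 = 35/2 - 453892 = -907749/2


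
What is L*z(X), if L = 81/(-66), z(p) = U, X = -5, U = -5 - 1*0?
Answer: 135/22 ≈ 6.1364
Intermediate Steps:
U = -5 (U = -5 + 0 = -5)
z(p) = -5
L = -27/22 (L = 81*(-1/66) = -27/22 ≈ -1.2273)
L*z(X) = -27/22*(-5) = 135/22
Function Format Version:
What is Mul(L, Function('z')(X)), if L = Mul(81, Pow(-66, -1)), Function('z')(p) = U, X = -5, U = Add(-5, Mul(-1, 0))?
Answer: Rational(135, 22) ≈ 6.1364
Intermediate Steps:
U = -5 (U = Add(-5, 0) = -5)
Function('z')(p) = -5
L = Rational(-27, 22) (L = Mul(81, Rational(-1, 66)) = Rational(-27, 22) ≈ -1.2273)
Mul(L, Function('z')(X)) = Mul(Rational(-27, 22), -5) = Rational(135, 22)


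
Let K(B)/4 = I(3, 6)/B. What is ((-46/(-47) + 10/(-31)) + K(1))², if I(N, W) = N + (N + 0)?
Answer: 1290533776/2122849 ≈ 607.93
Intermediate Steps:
I(N, W) = 2*N (I(N, W) = N + N = 2*N)
K(B) = 24/B (K(B) = 4*((2*3)/B) = 4*(6/B) = 24/B)
((-46/(-47) + 10/(-31)) + K(1))² = ((-46/(-47) + 10/(-31)) + 24/1)² = ((-46*(-1/47) + 10*(-1/31)) + 24*1)² = ((46/47 - 10/31) + 24)² = (956/1457 + 24)² = (35924/1457)² = 1290533776/2122849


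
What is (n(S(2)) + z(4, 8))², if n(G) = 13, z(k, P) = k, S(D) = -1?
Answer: 289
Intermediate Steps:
(n(S(2)) + z(4, 8))² = (13 + 4)² = 17² = 289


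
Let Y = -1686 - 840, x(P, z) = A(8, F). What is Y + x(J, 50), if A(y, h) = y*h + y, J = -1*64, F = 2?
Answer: -2502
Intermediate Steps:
J = -64
A(y, h) = y + h*y (A(y, h) = h*y + y = y + h*y)
x(P, z) = 24 (x(P, z) = 8*(1 + 2) = 8*3 = 24)
Y = -2526
Y + x(J, 50) = -2526 + 24 = -2502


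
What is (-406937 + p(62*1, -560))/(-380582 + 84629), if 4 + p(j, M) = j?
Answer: 406879/295953 ≈ 1.3748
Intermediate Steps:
p(j, M) = -4 + j
(-406937 + p(62*1, -560))/(-380582 + 84629) = (-406937 + (-4 + 62*1))/(-380582 + 84629) = (-406937 + (-4 + 62))/(-295953) = (-406937 + 58)*(-1/295953) = -406879*(-1/295953) = 406879/295953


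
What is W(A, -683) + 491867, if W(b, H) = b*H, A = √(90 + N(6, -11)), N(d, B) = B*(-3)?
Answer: 491867 - 683*√123 ≈ 4.8429e+5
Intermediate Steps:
N(d, B) = -3*B
A = √123 (A = √(90 - 3*(-11)) = √(90 + 33) = √123 ≈ 11.091)
W(b, H) = H*b
W(A, -683) + 491867 = -683*√123 + 491867 = 491867 - 683*√123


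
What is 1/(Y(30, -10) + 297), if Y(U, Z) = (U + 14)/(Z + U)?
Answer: 5/1496 ≈ 0.0033422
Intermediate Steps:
Y(U, Z) = (14 + U)/(U + Z)
1/(Y(30, -10) + 297) = 1/((14 + 30)/(30 - 10) + 297) = 1/(44/20 + 297) = 1/((1/20)*44 + 297) = 1/(11/5 + 297) = 1/(1496/5) = 5/1496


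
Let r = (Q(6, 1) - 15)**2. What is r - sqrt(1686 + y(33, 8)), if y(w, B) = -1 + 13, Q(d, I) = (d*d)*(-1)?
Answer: 2601 - sqrt(1698) ≈ 2559.8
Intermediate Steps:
Q(d, I) = -d**2 (Q(d, I) = d**2*(-1) = -d**2)
y(w, B) = 12
r = 2601 (r = (-1*6**2 - 15)**2 = (-1*36 - 15)**2 = (-36 - 15)**2 = (-51)**2 = 2601)
r - sqrt(1686 + y(33, 8)) = 2601 - sqrt(1686 + 12) = 2601 - sqrt(1698)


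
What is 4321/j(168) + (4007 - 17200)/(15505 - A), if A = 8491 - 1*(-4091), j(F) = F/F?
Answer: 159710/37 ≈ 4316.5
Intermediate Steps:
j(F) = 1
A = 12582 (A = 8491 + 4091 = 12582)
4321/j(168) + (4007 - 17200)/(15505 - A) = 4321/1 + (4007 - 17200)/(15505 - 1*12582) = 4321*1 - 13193/(15505 - 12582) = 4321 - 13193/2923 = 4321 - 13193*1/2923 = 4321 - 167/37 = 159710/37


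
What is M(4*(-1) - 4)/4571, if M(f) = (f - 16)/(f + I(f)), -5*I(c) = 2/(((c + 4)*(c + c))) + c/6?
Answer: 2304/3396253 ≈ 0.00067839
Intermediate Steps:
I(c) = -c/30 - 1/(5*c*(4 + c)) (I(c) = -(2/(((c + 4)*(c + c))) + c/6)/5 = -(2/(((4 + c)*(2*c))) + c*(1/6))/5 = -(2/((2*c*(4 + c))) + c/6)/5 = -(2*(1/(2*c*(4 + c))) + c/6)/5 = -(1/(c*(4 + c)) + c/6)/5 = -(c/6 + 1/(c*(4 + c)))/5 = -c/30 - 1/(5*c*(4 + c)))
M(f) = (-16 + f)/(f + (-6 - f**3 - 4*f**2)/(30*f*(4 + f))) (M(f) = (f - 16)/(f + (-6 - f**3 - 4*f**2)/(30*f*(4 + f))) = (-16 + f)/(f + (-6 - f**3 - 4*f**2)/(30*f*(4 + f))))
M(4*(-1) - 4)/4571 = (30*(4*(-1) - 4)*(-64 + (4*(-1) - 4)**2 - 12*(4*(-1) - 4))/(-6 + 29*(4*(-1) - 4)**3 + 116*(4*(-1) - 4)**2))/4571 = (30*(-4 - 4)*(-64 + (-4 - 4)**2 - 12*(-4 - 4))/(-6 + 29*(-4 - 4)**3 + 116*(-4 - 4)**2))*(1/4571) = (30*(-8)*(-64 + (-8)**2 - 12*(-8))/(-6 + 29*(-8)**3 + 116*(-8)**2))*(1/4571) = (30*(-8)*(-64 + 64 + 96)/(-6 + 29*(-512) + 116*64))*(1/4571) = (30*(-8)*96/(-6 - 14848 + 7424))*(1/4571) = (30*(-8)*96/(-7430))*(1/4571) = (30*(-8)*(-1/7430)*96)*(1/4571) = (2304/743)*(1/4571) = 2304/3396253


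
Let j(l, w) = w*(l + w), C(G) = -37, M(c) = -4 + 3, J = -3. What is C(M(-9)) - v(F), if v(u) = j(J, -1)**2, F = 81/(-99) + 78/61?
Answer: -53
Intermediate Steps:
M(c) = -1
F = 309/671 (F = 81*(-1/99) + 78*(1/61) = -9/11 + 78/61 = 309/671 ≈ 0.46051)
v(u) = 16 (v(u) = (-(-3 - 1))**2 = (-1*(-4))**2 = 4**2 = 16)
C(M(-9)) - v(F) = -37 - 1*16 = -37 - 16 = -53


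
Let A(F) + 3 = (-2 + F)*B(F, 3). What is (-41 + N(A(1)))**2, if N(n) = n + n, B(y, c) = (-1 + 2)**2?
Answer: 2401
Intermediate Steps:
B(y, c) = 1 (B(y, c) = 1**2 = 1)
A(F) = -5 + F (A(F) = -3 + (-2 + F)*1 = -3 + (-2 + F) = -5 + F)
N(n) = 2*n
(-41 + N(A(1)))**2 = (-41 + 2*(-5 + 1))**2 = (-41 + 2*(-4))**2 = (-41 - 8)**2 = (-49)**2 = 2401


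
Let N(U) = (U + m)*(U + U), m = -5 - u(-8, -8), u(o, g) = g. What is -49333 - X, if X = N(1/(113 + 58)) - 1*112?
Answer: -1439272289/29241 ≈ -49221.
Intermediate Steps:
m = 3 (m = -5 - 1*(-8) = -5 + 8 = 3)
N(U) = 2*U*(3 + U) (N(U) = (U + 3)*(U + U) = (3 + U)*(2*U) = 2*U*(3 + U))
X = -3273964/29241 (X = 2*(3 + 1/(113 + 58))/(113 + 58) - 1*112 = 2*(3 + 1/171)/171 - 112 = 2*(1/171)*(3 + 1/171) - 112 = 2*(1/171)*(514/171) - 112 = 1028/29241 - 112 = -3273964/29241 ≈ -111.96)
-49333 - X = -49333 - 1*(-3273964/29241) = -49333 + 3273964/29241 = -1439272289/29241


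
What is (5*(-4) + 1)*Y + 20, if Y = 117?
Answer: -2203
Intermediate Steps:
(5*(-4) + 1)*Y + 20 = (5*(-4) + 1)*117 + 20 = (-20 + 1)*117 + 20 = -19*117 + 20 = -2223 + 20 = -2203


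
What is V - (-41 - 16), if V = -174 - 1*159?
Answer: -276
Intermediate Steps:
V = -333 (V = -174 - 159 = -333)
V - (-41 - 16) = -333 - (-41 - 16) = -333 - 1*(-57) = -333 + 57 = -276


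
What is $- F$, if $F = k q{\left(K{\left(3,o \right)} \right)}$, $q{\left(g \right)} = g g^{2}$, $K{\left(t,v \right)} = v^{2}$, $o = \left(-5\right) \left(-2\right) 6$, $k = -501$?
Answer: $23374656000000$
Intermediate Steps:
$o = 60$ ($o = 10 \cdot 6 = 60$)
$q{\left(g \right)} = g^{3}$
$F = -23374656000000$ ($F = - 501 \left(60^{2}\right)^{3} = - 501 \cdot 3600^{3} = \left(-501\right) 46656000000 = -23374656000000$)
$- F = \left(-1\right) \left(-23374656000000\right) = 23374656000000$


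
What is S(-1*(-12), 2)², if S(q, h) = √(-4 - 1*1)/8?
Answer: -5/64 ≈ -0.078125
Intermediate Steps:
S(q, h) = I*√5/8 (S(q, h) = √(-4 - 1)*(⅛) = √(-5)*(⅛) = (I*√5)*(⅛) = I*√5/8)
S(-1*(-12), 2)² = (I*√5/8)² = -5/64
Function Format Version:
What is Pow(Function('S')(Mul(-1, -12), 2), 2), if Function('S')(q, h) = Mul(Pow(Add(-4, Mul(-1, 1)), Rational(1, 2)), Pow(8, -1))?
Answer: Rational(-5, 64) ≈ -0.078125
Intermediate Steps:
Function('S')(q, h) = Mul(Rational(1, 8), I, Pow(5, Rational(1, 2))) (Function('S')(q, h) = Mul(Pow(Add(-4, -1), Rational(1, 2)), Rational(1, 8)) = Mul(Pow(-5, Rational(1, 2)), Rational(1, 8)) = Mul(Mul(I, Pow(5, Rational(1, 2))), Rational(1, 8)) = Mul(Rational(1, 8), I, Pow(5, Rational(1, 2))))
Pow(Function('S')(Mul(-1, -12), 2), 2) = Pow(Mul(Rational(1, 8), I, Pow(5, Rational(1, 2))), 2) = Rational(-5, 64)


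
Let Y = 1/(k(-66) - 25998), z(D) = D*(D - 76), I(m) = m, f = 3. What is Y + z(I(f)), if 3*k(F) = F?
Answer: -5698381/26020 ≈ -219.00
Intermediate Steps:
k(F) = F/3
z(D) = D*(-76 + D)
Y = -1/26020 (Y = 1/((⅓)*(-66) - 25998) = 1/(-22 - 25998) = 1/(-26020) = -1/26020 ≈ -3.8432e-5)
Y + z(I(f)) = -1/26020 + 3*(-76 + 3) = -1/26020 + 3*(-73) = -1/26020 - 219 = -5698381/26020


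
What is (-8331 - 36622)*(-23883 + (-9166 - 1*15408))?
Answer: 2178287521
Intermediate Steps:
(-8331 - 36622)*(-23883 + (-9166 - 1*15408)) = -44953*(-23883 + (-9166 - 15408)) = -44953*(-23883 - 24574) = -44953*(-48457) = 2178287521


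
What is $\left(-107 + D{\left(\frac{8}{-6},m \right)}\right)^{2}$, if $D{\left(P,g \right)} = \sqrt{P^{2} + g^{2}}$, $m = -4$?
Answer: $\frac{103201}{9} - \frac{856 \sqrt{10}}{3} \approx 10564.0$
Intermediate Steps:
$\left(-107 + D{\left(\frac{8}{-6},m \right)}\right)^{2} = \left(-107 + \sqrt{\left(\frac{8}{-6}\right)^{2} + \left(-4\right)^{2}}\right)^{2} = \left(-107 + \sqrt{\left(8 \left(- \frac{1}{6}\right)\right)^{2} + 16}\right)^{2} = \left(-107 + \sqrt{\left(- \frac{4}{3}\right)^{2} + 16}\right)^{2} = \left(-107 + \sqrt{\frac{16}{9} + 16}\right)^{2} = \left(-107 + \sqrt{\frac{160}{9}}\right)^{2} = \left(-107 + \frac{4 \sqrt{10}}{3}\right)^{2}$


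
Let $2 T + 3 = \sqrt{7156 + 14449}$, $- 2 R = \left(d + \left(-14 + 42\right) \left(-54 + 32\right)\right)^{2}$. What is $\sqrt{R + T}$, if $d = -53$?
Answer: $\frac{\sqrt{-895128 + 2 \sqrt{21605}}}{2} \approx 472.98 i$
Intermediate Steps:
$R = - \frac{447561}{2}$ ($R = - \frac{\left(-53 + \left(-14 + 42\right) \left(-54 + 32\right)\right)^{2}}{2} = - \frac{\left(-53 + 28 \left(-22\right)\right)^{2}}{2} = - \frac{\left(-53 - 616\right)^{2}}{2} = - \frac{\left(-669\right)^{2}}{2} = \left(- \frac{1}{2}\right) 447561 = - \frac{447561}{2} \approx -2.2378 \cdot 10^{5}$)
$T = - \frac{3}{2} + \frac{\sqrt{21605}}{2}$ ($T = - \frac{3}{2} + \frac{\sqrt{7156 + 14449}}{2} = - \frac{3}{2} + \frac{\sqrt{21605}}{2} \approx 71.993$)
$\sqrt{R + T} = \sqrt{- \frac{447561}{2} - \left(\frac{3}{2} - \frac{\sqrt{21605}}{2}\right)} = \sqrt{-223782 + \frac{\sqrt{21605}}{2}}$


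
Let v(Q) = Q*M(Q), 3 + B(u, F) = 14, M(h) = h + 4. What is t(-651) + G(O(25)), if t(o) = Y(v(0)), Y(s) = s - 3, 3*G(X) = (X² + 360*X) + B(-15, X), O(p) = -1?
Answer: -119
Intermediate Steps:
M(h) = 4 + h
B(u, F) = 11 (B(u, F) = -3 + 14 = 11)
G(X) = 11/3 + 120*X + X²/3 (G(X) = ((X² + 360*X) + 11)/3 = (11 + X² + 360*X)/3 = 11/3 + 120*X + X²/3)
v(Q) = Q*(4 + Q)
Y(s) = -3 + s
t(o) = -3 (t(o) = -3 + 0*(4 + 0) = -3 + 0*4 = -3 + 0 = -3)
t(-651) + G(O(25)) = -3 + (11/3 + 120*(-1) + (⅓)*(-1)²) = -3 + (11/3 - 120 + (⅓)*1) = -3 + (11/3 - 120 + ⅓) = -3 - 116 = -119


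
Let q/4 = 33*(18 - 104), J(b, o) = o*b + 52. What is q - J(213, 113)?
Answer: -35473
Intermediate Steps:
J(b, o) = 52 + b*o (J(b, o) = b*o + 52 = 52 + b*o)
q = -11352 (q = 4*(33*(18 - 104)) = 4*(33*(-86)) = 4*(-2838) = -11352)
q - J(213, 113) = -11352 - (52 + 213*113) = -11352 - (52 + 24069) = -11352 - 1*24121 = -11352 - 24121 = -35473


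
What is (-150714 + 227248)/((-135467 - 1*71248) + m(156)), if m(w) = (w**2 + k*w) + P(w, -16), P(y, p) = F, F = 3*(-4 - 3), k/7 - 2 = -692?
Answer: -38267/467940 ≈ -0.081778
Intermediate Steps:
k = -4830 (k = 14 + 7*(-692) = 14 - 4844 = -4830)
F = -21 (F = 3*(-7) = -21)
P(y, p) = -21
m(w) = -21 + w**2 - 4830*w (m(w) = (w**2 - 4830*w) - 21 = -21 + w**2 - 4830*w)
(-150714 + 227248)/((-135467 - 1*71248) + m(156)) = (-150714 + 227248)/((-135467 - 1*71248) + (-21 + 156**2 - 4830*156)) = 76534/((-135467 - 71248) + (-21 + 24336 - 753480)) = 76534/(-206715 - 729165) = 76534/(-935880) = 76534*(-1/935880) = -38267/467940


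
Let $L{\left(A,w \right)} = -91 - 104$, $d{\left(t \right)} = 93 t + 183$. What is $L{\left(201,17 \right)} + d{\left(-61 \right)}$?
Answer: $-5685$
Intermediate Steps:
$d{\left(t \right)} = 183 + 93 t$
$L{\left(A,w \right)} = -195$
$L{\left(201,17 \right)} + d{\left(-61 \right)} = -195 + \left(183 + 93 \left(-61\right)\right) = -195 + \left(183 - 5673\right) = -195 - 5490 = -5685$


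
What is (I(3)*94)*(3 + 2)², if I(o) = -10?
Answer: -23500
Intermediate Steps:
(I(3)*94)*(3 + 2)² = (-10*94)*(3 + 2)² = -940*5² = -940*25 = -23500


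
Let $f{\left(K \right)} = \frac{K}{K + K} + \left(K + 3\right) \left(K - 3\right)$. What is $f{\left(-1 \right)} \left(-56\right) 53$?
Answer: $22260$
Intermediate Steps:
$f{\left(K \right)} = \frac{1}{2} + \left(-3 + K\right) \left(3 + K\right)$ ($f{\left(K \right)} = \frac{K}{2 K} + \left(3 + K\right) \left(-3 + K\right) = \frac{1}{2 K} K + \left(-3 + K\right) \left(3 + K\right) = \frac{1}{2} + \left(-3 + K\right) \left(3 + K\right)$)
$f{\left(-1 \right)} \left(-56\right) 53 = \left(- \frac{17}{2} + \left(-1\right)^{2}\right) \left(-56\right) 53 = \left(- \frac{17}{2} + 1\right) \left(-56\right) 53 = \left(- \frac{15}{2}\right) \left(-56\right) 53 = 420 \cdot 53 = 22260$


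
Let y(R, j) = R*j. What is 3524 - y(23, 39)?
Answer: 2627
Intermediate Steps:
3524 - y(23, 39) = 3524 - 23*39 = 3524 - 1*897 = 3524 - 897 = 2627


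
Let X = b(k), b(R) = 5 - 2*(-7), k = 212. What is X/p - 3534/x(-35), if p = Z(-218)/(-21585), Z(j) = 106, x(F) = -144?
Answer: -4890163/1272 ≈ -3844.5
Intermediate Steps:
b(R) = 19 (b(R) = 5 + 14 = 19)
X = 19
p = -106/21585 (p = 106/(-21585) = 106*(-1/21585) = -106/21585 ≈ -0.0049108)
X/p - 3534/x(-35) = 19/(-106/21585) - 3534/(-144) = 19*(-21585/106) - 3534*(-1/144) = -410115/106 + 589/24 = -4890163/1272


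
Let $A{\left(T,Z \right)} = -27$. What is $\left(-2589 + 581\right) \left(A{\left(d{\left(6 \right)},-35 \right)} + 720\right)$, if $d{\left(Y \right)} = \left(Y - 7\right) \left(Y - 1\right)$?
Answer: $-1391544$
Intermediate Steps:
$d{\left(Y \right)} = \left(-1 + Y\right) \left(-7 + Y\right)$ ($d{\left(Y \right)} = \left(-7 + Y\right) \left(-1 + Y\right) = \left(-1 + Y\right) \left(-7 + Y\right)$)
$\left(-2589 + 581\right) \left(A{\left(d{\left(6 \right)},-35 \right)} + 720\right) = \left(-2589 + 581\right) \left(-27 + 720\right) = \left(-2008\right) 693 = -1391544$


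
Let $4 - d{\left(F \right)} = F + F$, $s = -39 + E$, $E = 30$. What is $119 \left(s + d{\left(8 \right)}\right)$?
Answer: $-2499$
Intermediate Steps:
$s = -9$ ($s = -39 + 30 = -9$)
$d{\left(F \right)} = 4 - 2 F$ ($d{\left(F \right)} = 4 - \left(F + F\right) = 4 - 2 F$)
$119 \left(s + d{\left(8 \right)}\right) = 119 \left(-9 + \left(4 - 16\right)\right) = 119 \left(-9 - 12\right) = 119 \left(-21\right) = -2499$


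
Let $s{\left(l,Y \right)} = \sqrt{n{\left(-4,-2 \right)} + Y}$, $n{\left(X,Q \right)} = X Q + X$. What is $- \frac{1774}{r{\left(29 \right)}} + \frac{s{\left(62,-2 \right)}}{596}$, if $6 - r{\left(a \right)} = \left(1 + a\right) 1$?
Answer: $\frac{887}{12} + \frac{\sqrt{2}}{596} \approx 73.919$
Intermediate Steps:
$n{\left(X,Q \right)} = X + Q X$ ($n{\left(X,Q \right)} = Q X + X = X + Q X$)
$r{\left(a \right)} = 5 - a$ ($r{\left(a \right)} = 6 - \left(1 + a\right) 1 = 6 - \left(1 + a\right) = 5 - a$)
$s{\left(l,Y \right)} = \sqrt{4 + Y}$ ($s{\left(l,Y \right)} = \sqrt{- 4 \left(1 - 2\right) + Y} = \sqrt{\left(-4\right) \left(-1\right) + Y} = \sqrt{4 + Y}$)
$- \frac{1774}{r{\left(29 \right)}} + \frac{s{\left(62,-2 \right)}}{596} = - \frac{1774}{5 - 29} + \frac{\sqrt{4 - 2}}{596} = - \frac{1774}{5 - 29} + \sqrt{2} \cdot \frac{1}{596} = - \frac{1774}{-24} + \frac{\sqrt{2}}{596} = \left(-1774\right) \left(- \frac{1}{24}\right) + \frac{\sqrt{2}}{596} = \frac{887}{12} + \frac{\sqrt{2}}{596}$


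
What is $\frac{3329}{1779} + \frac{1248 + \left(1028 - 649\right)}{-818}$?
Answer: $- \frac{171311}{1455222} \approx -0.11772$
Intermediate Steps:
$\frac{3329}{1779} + \frac{1248 + \left(1028 - 649\right)}{-818} = 3329 \cdot \frac{1}{1779} + \left(1248 + 379\right) \left(- \frac{1}{818}\right) = \frac{3329}{1779} + 1627 \left(- \frac{1}{818}\right) = \frac{3329}{1779} - \frac{1627}{818} = - \frac{171311}{1455222}$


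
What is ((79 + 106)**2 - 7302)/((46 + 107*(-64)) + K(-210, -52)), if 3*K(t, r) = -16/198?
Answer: -7996131/2020202 ≈ -3.9581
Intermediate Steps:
K(t, r) = -8/297 (K(t, r) = (-16/198)/3 = (-16*1/198)/3 = (1/3)*(-8/99) = -8/297)
((79 + 106)**2 - 7302)/((46 + 107*(-64)) + K(-210, -52)) = ((79 + 106)**2 - 7302)/((46 + 107*(-64)) - 8/297) = (185**2 - 7302)/((46 - 6848) - 8/297) = (34225 - 7302)/(-6802 - 8/297) = 26923/(-2020202/297) = 26923*(-297/2020202) = -7996131/2020202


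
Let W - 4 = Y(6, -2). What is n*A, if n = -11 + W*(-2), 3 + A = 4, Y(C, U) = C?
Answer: -31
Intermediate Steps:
A = 1 (A = -3 + 4 = 1)
W = 10 (W = 4 + 6 = 10)
n = -31 (n = -11 + 10*(-2) = -11 - 20 = -31)
n*A = -31*1 = -31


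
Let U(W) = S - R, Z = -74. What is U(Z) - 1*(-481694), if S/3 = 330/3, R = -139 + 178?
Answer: 481985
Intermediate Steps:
R = 39
S = 330 (S = 3*(330/3) = 3*(330*(⅓)) = 3*110 = 330)
U(W) = 291 (U(W) = 330 - 1*39 = 330 - 39 = 291)
U(Z) - 1*(-481694) = 291 - 1*(-481694) = 291 + 481694 = 481985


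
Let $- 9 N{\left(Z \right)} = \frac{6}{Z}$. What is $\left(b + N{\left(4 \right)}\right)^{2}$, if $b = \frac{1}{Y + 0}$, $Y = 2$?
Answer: $\frac{1}{9} \approx 0.11111$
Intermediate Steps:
$N{\left(Z \right)} = - \frac{2}{3 Z}$ ($N{\left(Z \right)} = - \frac{6 \frac{1}{Z}}{9} = - \frac{2}{3 Z}$)
$b = \frac{1}{2}$ ($b = \frac{1}{2 + 0} = \frac{1}{2} \approx 0.5$)
$\left(b + N{\left(4 \right)}\right)^{2} = \left(\frac{1}{2} - \frac{2}{3 \cdot 4}\right)^{2} = \left(\frac{1}{2} - \frac{1}{6}\right)^{2} = \left(\frac{1}{3}\right)^{2} = \frac{1}{9}$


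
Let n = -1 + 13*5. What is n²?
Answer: 4096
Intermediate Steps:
n = 64 (n = -1 + 65 = 64)
n² = 64² = 4096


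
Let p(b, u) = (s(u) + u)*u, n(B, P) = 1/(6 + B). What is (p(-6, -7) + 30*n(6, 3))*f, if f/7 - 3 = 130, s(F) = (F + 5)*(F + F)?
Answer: -269059/2 ≈ -1.3453e+5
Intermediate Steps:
s(F) = 2*F*(5 + F) (s(F) = (5 + F)*(2*F) = 2*F*(5 + F))
f = 931 (f = 21 + 7*130 = 21 + 910 = 931)
p(b, u) = u*(u + 2*u*(5 + u)) (p(b, u) = (2*u*(5 + u) + u)*u = (u + 2*u*(5 + u))*u = u*(u + 2*u*(5 + u)))
(p(-6, -7) + 30*n(6, 3))*f = ((-7)²*(11 + 2*(-7)) + 30/(6 + 6))*931 = (49*(11 - 14) + 30/12)*931 = (49*(-3) + 30*(1/12))*931 = (-147 + 5/2)*931 = -289/2*931 = -269059/2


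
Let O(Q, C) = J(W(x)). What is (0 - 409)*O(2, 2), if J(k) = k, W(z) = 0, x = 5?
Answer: 0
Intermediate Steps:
O(Q, C) = 0
(0 - 409)*O(2, 2) = (0 - 409)*0 = -409*0 = 0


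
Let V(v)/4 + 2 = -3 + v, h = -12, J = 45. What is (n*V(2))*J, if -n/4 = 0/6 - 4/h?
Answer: 720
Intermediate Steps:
V(v) = -20 + 4*v (V(v) = -8 + 4*(-3 + v) = -8 + (-12 + 4*v) = -20 + 4*v)
n = -4/3 (n = -4*(0/6 - 4/(-12)) = -4*(0*(1/6) - 4*(-1/12)) = -4*(0 + 1/3) = -4*1/3 = -4/3 ≈ -1.3333)
(n*V(2))*J = -4*(-20 + 4*2)/3*45 = -4*(-20 + 8)/3*45 = -4/3*(-12)*45 = 16*45 = 720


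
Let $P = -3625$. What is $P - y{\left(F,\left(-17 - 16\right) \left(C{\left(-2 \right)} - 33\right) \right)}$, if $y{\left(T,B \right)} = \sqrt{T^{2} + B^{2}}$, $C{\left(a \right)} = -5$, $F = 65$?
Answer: $-3625 - \sqrt{1576741} \approx -4880.7$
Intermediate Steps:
$y{\left(T,B \right)} = \sqrt{B^{2} + T^{2}}$
$P - y{\left(F,\left(-17 - 16\right) \left(C{\left(-2 \right)} - 33\right) \right)} = -3625 - \sqrt{\left(\left(-17 - 16\right) \left(-5 - 33\right)\right)^{2} + 65^{2}} = -3625 - \sqrt{\left(\left(-33\right) \left(-38\right)\right)^{2} + 4225} = -3625 - \sqrt{1254^{2} + 4225} = -3625 - \sqrt{1572516 + 4225} = -3625 - \sqrt{1576741}$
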